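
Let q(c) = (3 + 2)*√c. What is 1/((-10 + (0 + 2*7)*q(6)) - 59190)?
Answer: -296/17523053 - 7*√6/350461060 ≈ -1.6941e-5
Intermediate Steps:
q(c) = 5*√c
1/((-10 + (0 + 2*7)*q(6)) - 59190) = 1/((-10 + (0 + 2*7)*(5*√6)) - 59190) = 1/((-10 + (0 + 14)*(5*√6)) - 59190) = 1/((-10 + 14*(5*√6)) - 59190) = 1/((-10 + 70*√6) - 59190) = 1/(-59200 + 70*√6)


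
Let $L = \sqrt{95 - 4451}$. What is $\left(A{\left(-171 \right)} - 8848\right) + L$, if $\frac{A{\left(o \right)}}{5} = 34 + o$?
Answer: $-9533 + 66 i \approx -9533.0 + 66.0 i$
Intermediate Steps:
$A{\left(o \right)} = 170 + 5 o$ ($A{\left(o \right)} = 5 \left(34 + o\right) = 170 + 5 o$)
$L = 66 i$ ($L = \sqrt{-4356} = 66 i \approx 66.0 i$)
$\left(A{\left(-171 \right)} - 8848\right) + L = \left(\left(170 + 5 \left(-171\right)\right) - 8848\right) + 66 i = \left(\left(170 - 855\right) - 8848\right) + 66 i = \left(-685 - 8848\right) + 66 i = -9533 + 66 i$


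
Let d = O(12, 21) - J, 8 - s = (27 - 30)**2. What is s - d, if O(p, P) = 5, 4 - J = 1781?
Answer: -1783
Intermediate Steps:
J = -1777 (J = 4 - 1*1781 = 4 - 1781 = -1777)
s = -1 (s = 8 - (27 - 30)**2 = 8 - 1*(-3)**2 = 8 - 1*9 = 8 - 9 = -1)
d = 1782 (d = 5 - 1*(-1777) = 5 + 1777 = 1782)
s - d = -1 - 1*1782 = -1 - 1782 = -1783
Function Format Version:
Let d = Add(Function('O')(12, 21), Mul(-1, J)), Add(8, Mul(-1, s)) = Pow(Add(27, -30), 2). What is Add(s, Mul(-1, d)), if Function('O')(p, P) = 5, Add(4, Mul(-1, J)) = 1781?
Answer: -1783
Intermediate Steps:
J = -1777 (J = Add(4, Mul(-1, 1781)) = Add(4, -1781) = -1777)
s = -1 (s = Add(8, Mul(-1, Pow(Add(27, -30), 2))) = Add(8, Mul(-1, Pow(-3, 2))) = Add(8, Mul(-1, 9)) = Add(8, -9) = -1)
d = 1782 (d = Add(5, Mul(-1, -1777)) = Add(5, 1777) = 1782)
Add(s, Mul(-1, d)) = Add(-1, Mul(-1, 1782)) = Add(-1, -1782) = -1783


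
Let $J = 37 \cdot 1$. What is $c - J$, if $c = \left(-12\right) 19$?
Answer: $-265$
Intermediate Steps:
$J = 37$
$c = -228$
$c - J = -228 - 37 = -265$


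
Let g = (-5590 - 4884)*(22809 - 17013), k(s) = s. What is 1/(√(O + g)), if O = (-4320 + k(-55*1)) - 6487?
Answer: -I*√60718166/60718166 ≈ -0.00012833*I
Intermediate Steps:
O = -10862 (O = (-4320 - 55*1) - 6487 = (-4320 - 55) - 6487 = -4375 - 6487 = -10862)
g = -60707304 (g = -10474*5796 = -60707304)
1/(√(O + g)) = 1/(√(-10862 - 60707304)) = 1/(√(-60718166)) = 1/(I*√60718166) = -I*√60718166/60718166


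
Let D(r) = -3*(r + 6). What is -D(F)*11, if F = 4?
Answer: 330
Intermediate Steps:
D(r) = -18 - 3*r (D(r) = -3*(6 + r) = -18 - 3*r)
-D(F)*11 = -(-18 - 3*4)*11 = -(-18 - 12)*11 = -1*(-30)*11 = 30*11 = 330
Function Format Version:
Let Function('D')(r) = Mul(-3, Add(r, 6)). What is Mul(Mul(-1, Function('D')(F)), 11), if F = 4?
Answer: 330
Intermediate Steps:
Function('D')(r) = Add(-18, Mul(-3, r)) (Function('D')(r) = Mul(-3, Add(6, r)) = Add(-18, Mul(-3, r)))
Mul(Mul(-1, Function('D')(F)), 11) = Mul(Mul(-1, Add(-18, Mul(-3, 4))), 11) = Mul(Mul(-1, Add(-18, -12)), 11) = Mul(Mul(-1, -30), 11) = Mul(30, 11) = 330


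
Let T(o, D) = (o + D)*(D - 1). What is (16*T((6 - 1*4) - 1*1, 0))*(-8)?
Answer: 128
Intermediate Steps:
T(o, D) = (-1 + D)*(D + o) (T(o, D) = (D + o)*(-1 + D) = (-1 + D)*(D + o))
(16*T((6 - 1*4) - 1*1, 0))*(-8) = (16*(0² - 1*0 - ((6 - 1*4) - 1*1) + 0*((6 - 1*4) - 1*1)))*(-8) = (16*(0 + 0 - ((6 - 4) - 1) + 0*((6 - 4) - 1)))*(-8) = (16*(0 + 0 - (2 - 1) + 0*(2 - 1)))*(-8) = (16*(0 + 0 - 1*1 + 0*1))*(-8) = (16*(0 + 0 - 1 + 0))*(-8) = (16*(-1))*(-8) = -16*(-8) = 128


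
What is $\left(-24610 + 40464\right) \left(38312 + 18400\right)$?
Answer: $899112048$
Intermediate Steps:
$\left(-24610 + 40464\right) \left(38312 + 18400\right) = 15854 \cdot 56712 = 899112048$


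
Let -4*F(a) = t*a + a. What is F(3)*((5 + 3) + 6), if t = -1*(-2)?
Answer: -63/2 ≈ -31.500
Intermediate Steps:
t = 2
F(a) = -3*a/4 (F(a) = -(2*a + a)/4 = -3*a/4)
F(3)*((5 + 3) + 6) = (-3/4*3)*((5 + 3) + 6) = -9*(8 + 6)/4 = -9/4*14 = -63/2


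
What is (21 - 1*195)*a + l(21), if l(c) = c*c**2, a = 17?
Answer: 6303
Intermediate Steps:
l(c) = c**3
(21 - 1*195)*a + l(21) = (21 - 1*195)*17 + 21**3 = (21 - 195)*17 + 9261 = -174*17 + 9261 = -2958 + 9261 = 6303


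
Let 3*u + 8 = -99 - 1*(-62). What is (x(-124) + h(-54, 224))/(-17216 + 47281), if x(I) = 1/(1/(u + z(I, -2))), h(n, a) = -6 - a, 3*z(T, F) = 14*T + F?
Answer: -2473/90195 ≈ -0.027418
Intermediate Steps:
z(T, F) = F/3 + 14*T/3 (z(T, F) = (14*T + F)/3 = (F + 14*T)/3 = F/3 + 14*T/3)
u = -15 (u = -8/3 + (-99 - 1*(-62))/3 = -8/3 + (-99 + 62)/3 = -8/3 + (1/3)*(-37) = -8/3 - 37/3 = -15)
x(I) = -47/3 + 14*I/3 (x(I) = 1/(1/(-15 + ((1/3)*(-2) + 14*I/3))) = 1/(1/(-15 + (-2/3 + 14*I/3))) = 1/(1/(-47/3 + 14*I/3)) = -47/3 + 14*I/3)
(x(-124) + h(-54, 224))/(-17216 + 47281) = ((-47/3 + (14/3)*(-124)) + (-6 - 1*224))/(-17216 + 47281) = ((-47/3 - 1736/3) + (-6 - 224))/30065 = (-1783/3 - 230)*(1/30065) = -2473/3*1/30065 = -2473/90195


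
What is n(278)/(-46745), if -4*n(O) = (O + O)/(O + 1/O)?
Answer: 38642/3612687325 ≈ 1.0696e-5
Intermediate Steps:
n(O) = -O/(2*(O + 1/O)) (n(O) = -(O + O)/(4*(O + 1/O)) = -2*O/(4*(O + 1/O)) = -O/(2*(O + 1/O)))
n(278)/(-46745) = -1*278²/(2 + 2*278²)/(-46745) = -1*77284/(2 + 2*77284)*(-1/46745) = -1*77284/(2 + 154568)*(-1/46745) = -1*77284/154570*(-1/46745) = -1*77284*1/154570*(-1/46745) = -38642/77285*(-1/46745) = 38642/3612687325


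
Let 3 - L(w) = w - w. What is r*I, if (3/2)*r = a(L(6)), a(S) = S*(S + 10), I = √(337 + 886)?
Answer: 26*√1223 ≈ 909.26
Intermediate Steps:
L(w) = 3 (L(w) = 3 - (w - w) = 3 - 1*0 = 3 + 0 = 3)
I = √1223 ≈ 34.971
a(S) = S*(10 + S)
r = 26 (r = 2*(3*(10 + 3))/3 = 2*(3*13)/3 = (⅔)*39 = 26)
r*I = 26*√1223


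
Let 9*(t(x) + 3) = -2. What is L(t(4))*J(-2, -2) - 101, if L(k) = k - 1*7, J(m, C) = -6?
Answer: -119/3 ≈ -39.667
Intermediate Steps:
t(x) = -29/9 (t(x) = -3 + (⅑)*(-2) = -3 - 2/9 = -29/9)
L(k) = -7 + k (L(k) = k - 7 = -7 + k)
L(t(4))*J(-2, -2) - 101 = (-7 - 29/9)*(-6) - 101 = -92/9*(-6) - 101 = 184/3 - 101 = -119/3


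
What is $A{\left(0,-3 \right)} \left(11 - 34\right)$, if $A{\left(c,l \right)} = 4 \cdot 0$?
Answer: $0$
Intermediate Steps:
$A{\left(c,l \right)} = 0$
$A{\left(0,-3 \right)} \left(11 - 34\right) = 0 \left(11 - 34\right) = 0 \left(-23\right) = 0$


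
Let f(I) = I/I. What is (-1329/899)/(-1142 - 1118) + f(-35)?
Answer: 2033069/2031740 ≈ 1.0007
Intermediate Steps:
f(I) = 1
(-1329/899)/(-1142 - 1118) + f(-35) = (-1329/899)/(-1142 - 1118) + 1 = (-1329*1/899)/(-2260) + 1 = -1/2260*(-1329/899) + 1 = 1329/2031740 + 1 = 2033069/2031740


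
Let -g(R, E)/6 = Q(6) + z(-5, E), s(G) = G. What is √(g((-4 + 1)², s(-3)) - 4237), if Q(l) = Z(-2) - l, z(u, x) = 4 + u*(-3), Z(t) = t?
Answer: I*√4303 ≈ 65.597*I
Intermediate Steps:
z(u, x) = 4 - 3*u
Q(l) = -2 - l
g(R, E) = -66 (g(R, E) = -6*((-2 - 1*6) + (4 - 3*(-5))) = -6*((-2 - 6) + (4 + 15)) = -6*(-8 + 19) = -6*11 = -66)
√(g((-4 + 1)², s(-3)) - 4237) = √(-66 - 4237) = √(-4303) = I*√4303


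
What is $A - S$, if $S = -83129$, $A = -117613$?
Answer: $-34484$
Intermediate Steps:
$A - S = -117613 - -83129 = -117613 + 83129 = -34484$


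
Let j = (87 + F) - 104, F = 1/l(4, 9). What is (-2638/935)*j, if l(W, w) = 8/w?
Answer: 167513/3740 ≈ 44.790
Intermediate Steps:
F = 9/8 (F = 1/(8/9) = 9/8 ≈ 1.1250)
j = -127/8 (j = (87 + 9/8) - 104 = 705/8 - 104 = -127/8 ≈ -15.875)
(-2638/935)*j = -2638/935*(-127/8) = 167513/3740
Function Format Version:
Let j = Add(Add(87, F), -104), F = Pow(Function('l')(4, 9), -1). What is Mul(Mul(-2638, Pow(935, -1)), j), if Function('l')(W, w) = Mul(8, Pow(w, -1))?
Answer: Rational(167513, 3740) ≈ 44.790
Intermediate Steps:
F = Rational(9, 8) (F = Pow(Mul(8, Pow(9, -1)), -1) = Pow(Mul(8, Rational(1, 9)), -1) = Pow(Rational(8, 9), -1) = Rational(9, 8) ≈ 1.1250)
j = Rational(-127, 8) (j = Add(Add(87, Rational(9, 8)), -104) = Add(Rational(705, 8), -104) = Rational(-127, 8) ≈ -15.875)
Mul(Mul(-2638, Pow(935, -1)), j) = Mul(Mul(-2638, Pow(935, -1)), Rational(-127, 8)) = Mul(Mul(-2638, Rational(1, 935)), Rational(-127, 8)) = Mul(Rational(-2638, 935), Rational(-127, 8)) = Rational(167513, 3740)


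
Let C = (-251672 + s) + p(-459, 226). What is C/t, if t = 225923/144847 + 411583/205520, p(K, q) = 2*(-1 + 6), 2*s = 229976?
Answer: -4068642215806560/106048257761 ≈ -38366.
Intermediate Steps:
s = 114988 (s = (½)*229976 = 114988)
p(K, q) = 10 (p(K, q) = 2*5 = 10)
t = 106048257761/29768955440 (t = 225923*(1/144847) + 411583*(1/205520) = 225923/144847 + 411583/205520 = 106048257761/29768955440 ≈ 3.5624)
C = -136674 (C = (-251672 + 114988) + 10 = -136684 + 10 = -136674)
C/t = -136674/106048257761/29768955440 = -136674*29768955440/106048257761 = -4068642215806560/106048257761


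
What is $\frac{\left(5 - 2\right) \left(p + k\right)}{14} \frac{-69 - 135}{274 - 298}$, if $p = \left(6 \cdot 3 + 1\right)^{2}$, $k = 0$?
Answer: $\frac{18411}{28} \approx 657.54$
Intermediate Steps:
$p = 361$ ($p = \left(18 + 1\right)^{2} = 19^{2} = 361$)
$\frac{\left(5 - 2\right) \left(p + k\right)}{14} \frac{-69 - 135}{274 - 298} = \frac{\left(5 - 2\right) \left(361 + 0\right)}{14} \frac{-69 - 135}{274 - 298} = 3 \cdot 361 \cdot \frac{1}{14} \left(- \frac{204}{-24}\right) = 1083 \cdot \frac{1}{14} \left(\left(-204\right) \left(- \frac{1}{24}\right)\right) = \frac{1083}{14} \cdot \frac{17}{2} = \frac{18411}{28}$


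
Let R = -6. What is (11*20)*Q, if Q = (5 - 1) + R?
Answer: -440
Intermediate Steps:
Q = -2 (Q = (5 - 1) - 6 = 4 - 6 = -2)
(11*20)*Q = (11*20)*(-2) = 220*(-2) = -440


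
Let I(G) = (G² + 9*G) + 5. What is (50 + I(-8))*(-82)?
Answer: -3854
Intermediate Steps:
I(G) = 5 + G² + 9*G
(50 + I(-8))*(-82) = (50 + (5 + (-8)² + 9*(-8)))*(-82) = (50 + (5 + 64 - 72))*(-82) = (50 - 3)*(-82) = 47*(-82) = -3854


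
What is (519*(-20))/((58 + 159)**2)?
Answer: -10380/47089 ≈ -0.22043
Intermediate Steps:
(519*(-20))/((58 + 159)**2) = -10380/(217**2) = -10380/47089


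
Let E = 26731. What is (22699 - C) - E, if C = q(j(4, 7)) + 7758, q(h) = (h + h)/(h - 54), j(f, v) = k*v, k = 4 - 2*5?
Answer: -94327/8 ≈ -11791.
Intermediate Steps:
k = -6 (k = 4 - 10 = -6)
j(f, v) = -6*v
q(h) = 2*h/(-54 + h) (q(h) = (2*h)/(-54 + h) = 2*h/(-54 + h))
C = 62071/8 (C = 2*(-6*7)/(-54 - 6*7) + 7758 = 2*(-42)/(-54 - 42) + 7758 = 2*(-42)/(-96) + 7758 = 2*(-42)*(-1/96) + 7758 = 7/8 + 7758 = 62071/8 ≈ 7758.9)
(22699 - C) - E = (22699 - 1*62071/8) - 1*26731 = (22699 - 62071/8) - 26731 = 119521/8 - 26731 = -94327/8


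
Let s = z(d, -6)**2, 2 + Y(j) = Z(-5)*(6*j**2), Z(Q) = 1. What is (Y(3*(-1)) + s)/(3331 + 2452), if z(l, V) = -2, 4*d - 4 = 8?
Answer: 56/5783 ≈ 0.0096835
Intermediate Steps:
d = 3 (d = 1 + (1/4)*8 = 1 + 2 = 3)
Y(j) = -2 + 6*j**2 (Y(j) = -2 + 1*(6*j**2) = -2 + 6*j**2)
s = 4 (s = (-2)**2 = 4)
(Y(3*(-1)) + s)/(3331 + 2452) = ((-2 + 6*(3*(-1))**2) + 4)/(3331 + 2452) = ((-2 + 6*(-3)**2) + 4)/5783 = ((-2 + 6*9) + 4)*(1/5783) = ((-2 + 54) + 4)*(1/5783) = (52 + 4)*(1/5783) = 56*(1/5783) = 56/5783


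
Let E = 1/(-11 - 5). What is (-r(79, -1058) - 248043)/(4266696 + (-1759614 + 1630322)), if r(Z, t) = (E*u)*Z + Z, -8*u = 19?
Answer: -31761117/529587712 ≈ -0.059973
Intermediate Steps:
u = -19/8 (u = -⅛*19 = -19/8 ≈ -2.3750)
E = -1/16 (E = 1/(-16) = -1/16 ≈ -0.062500)
r(Z, t) = 147*Z/128 (r(Z, t) = (-1/16*(-19/8))*Z + Z = 19*Z/128 + Z = 147*Z/128)
(-r(79, -1058) - 248043)/(4266696 + (-1759614 + 1630322)) = (-147*79/128 - 248043)/(4266696 + (-1759614 + 1630322)) = (-1*11613/128 - 248043)/(4266696 - 129292) = (-11613/128 - 248043)/4137404 = -31761117/128*1/4137404 = -31761117/529587712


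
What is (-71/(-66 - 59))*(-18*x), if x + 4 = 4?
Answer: 0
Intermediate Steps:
x = 0 (x = -4 + 4 = 0)
(-71/(-66 - 59))*(-18*x) = (-71/(-66 - 59))*(-18*0) = -71/(-125)*0 = -71*(-1/125)*0 = (71/125)*0 = 0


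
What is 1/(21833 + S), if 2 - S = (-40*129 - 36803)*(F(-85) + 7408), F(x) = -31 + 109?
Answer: 1/314156853 ≈ 3.1831e-9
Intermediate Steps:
F(x) = 78
S = 314135020 (S = 2 - (-40*129 - 36803)*(78 + 7408) = 2 - (-5160 - 36803)*7486 = 2 - (-41963)*7486 = 2 - 1*(-314135018) = 2 + 314135018 = 314135020)
1/(21833 + S) = 1/(21833 + 314135020) = 1/314156853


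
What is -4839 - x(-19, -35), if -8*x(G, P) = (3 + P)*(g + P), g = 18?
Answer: -4771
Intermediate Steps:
x(G, P) = -(3 + P)*(18 + P)/8
-4839 - x(-19, -35) = -4839 - (-27/4 - 21/8*(-35) - ⅛*(-35)²) = -4839 - (-27/4 + 735/8 - ⅛*1225) = -4839 - (-27/4 + 735/8 - 1225/8) = -4839 - 1*(-68) = -4839 + 68 = -4771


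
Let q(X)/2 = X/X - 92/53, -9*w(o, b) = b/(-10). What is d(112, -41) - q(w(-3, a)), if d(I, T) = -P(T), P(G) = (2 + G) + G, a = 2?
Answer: 4318/53 ≈ 81.472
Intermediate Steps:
w(o, b) = b/90 (w(o, b) = -b/(9*(-10)) = -b*(-1)/(9*10) = -(-1)*b/90 = b/90)
P(G) = 2 + 2*G
d(I, T) = -2 - 2*T (d(I, T) = -(2 + 2*T) = -2 - 2*T)
q(X) = -78/53 (q(X) = 2*(X/X - 92/53) = 2*(1 - 92*1/53) = 2*(1 - 92/53) = 2*(-39/53) = -78/53)
d(112, -41) - q(w(-3, a)) = (-2 - 2*(-41)) - 1*(-78/53) = (-2 + 82) + 78/53 = 80 + 78/53 = 4318/53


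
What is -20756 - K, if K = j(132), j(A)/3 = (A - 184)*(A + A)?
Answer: 20428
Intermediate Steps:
j(A) = 6*A*(-184 + A) (j(A) = 3*((A - 184)*(A + A)) = 3*((-184 + A)*(2*A)) = 3*(2*A*(-184 + A)) = 6*A*(-184 + A))
K = -41184 (K = 6*132*(-184 + 132) = 6*132*(-52) = -41184)
-20756 - K = -20756 - 1*(-41184) = -20756 + 41184 = 20428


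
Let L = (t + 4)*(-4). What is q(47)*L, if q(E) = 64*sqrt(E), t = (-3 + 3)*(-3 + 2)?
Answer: -1024*sqrt(47) ≈ -7020.2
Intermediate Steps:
t = 0 (t = 0*(-1) = 0)
L = -16 (L = (0 + 4)*(-4) = 4*(-4) = -16)
q(47)*L = (64*sqrt(47))*(-16) = -1024*sqrt(47)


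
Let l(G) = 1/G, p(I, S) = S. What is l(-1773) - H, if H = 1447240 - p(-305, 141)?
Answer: -2565706528/1773 ≈ -1.4471e+6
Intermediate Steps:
H = 1447099 (H = 1447240 - 1*141 = 1447240 - 141 = 1447099)
l(-1773) - H = 1/(-1773) - 1*1447099 = -1/1773 - 1447099 = -2565706528/1773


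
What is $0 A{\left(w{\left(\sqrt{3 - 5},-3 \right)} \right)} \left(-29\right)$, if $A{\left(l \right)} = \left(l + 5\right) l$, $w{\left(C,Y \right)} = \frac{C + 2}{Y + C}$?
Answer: $0$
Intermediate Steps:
$w{\left(C,Y \right)} = \frac{2 + C}{C + Y}$
$A{\left(l \right)} = l \left(5 + l\right)$ ($A{\left(l \right)} = \left(5 + l\right) l = l \left(5 + l\right)$)
$0 A{\left(w{\left(\sqrt{3 - 5},-3 \right)} \right)} \left(-29\right) = 0 \frac{2 + \sqrt{3 - 5}}{\sqrt{3 - 5} - 3} \left(5 + \frac{2 + \sqrt{3 - 5}}{\sqrt{3 - 5} - 3}\right) \left(-29\right) = 0 \frac{2 + \sqrt{-2}}{\sqrt{-2} - 3} \left(5 + \frac{2 + \sqrt{-2}}{\sqrt{-2} - 3}\right) \left(-29\right) = 0 \frac{2 + i \sqrt{2}}{i \sqrt{2} - 3} \left(5 + \frac{2 + i \sqrt{2}}{i \sqrt{2} - 3}\right) \left(-29\right) = 0 \frac{2 + i \sqrt{2}}{-3 + i \sqrt{2}} \left(5 + \frac{2 + i \sqrt{2}}{-3 + i \sqrt{2}}\right) \left(-29\right) = 0 \frac{\left(2 + i \sqrt{2}\right) \left(5 + \frac{2 + i \sqrt{2}}{-3 + i \sqrt{2}}\right)}{-3 + i \sqrt{2}} \left(-29\right) = 0 \left(-29\right) = 0$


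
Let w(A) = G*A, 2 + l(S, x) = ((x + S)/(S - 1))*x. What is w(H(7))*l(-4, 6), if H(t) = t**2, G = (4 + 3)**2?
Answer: -52822/5 ≈ -10564.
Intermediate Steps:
G = 49 (G = 7**2 = 49)
l(S, x) = -2 + x*(S + x)/(-1 + S) (l(S, x) = -2 + ((x + S)/(S - 1))*x = -2 + ((S + x)/(-1 + S))*x = -2 + x*(S + x)/(-1 + S))
w(A) = 49*A
w(H(7))*l(-4, 6) = (49*7**2)*((2 + 6**2 - 2*(-4) - 4*6)/(-1 - 4)) = (49*49)*((2 + 36 + 8 - 24)/(-5)) = 2401*(-1/5*22) = 2401*(-22/5) = -52822/5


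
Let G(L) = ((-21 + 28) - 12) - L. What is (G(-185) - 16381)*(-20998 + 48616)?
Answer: -447439218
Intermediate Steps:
G(L) = -5 - L (G(L) = (7 - 12) - L = -5 - L)
(G(-185) - 16381)*(-20998 + 48616) = ((-5 - 1*(-185)) - 16381)*(-20998 + 48616) = ((-5 + 185) - 16381)*27618 = (180 - 16381)*27618 = -16201*27618 = -447439218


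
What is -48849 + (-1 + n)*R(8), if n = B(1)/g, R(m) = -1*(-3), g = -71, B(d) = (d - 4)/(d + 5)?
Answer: -6936981/142 ≈ -48852.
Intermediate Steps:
B(d) = (-4 + d)/(5 + d)
R(m) = 3
n = 1/142 (n = ((-4 + 1)/(5 + 1))/(-71) = (-3/6)*(-1/71) = ((1/6)*(-3))*(-1/71) = -1/2*(-1/71) = 1/142 ≈ 0.0070423)
-48849 + (-1 + n)*R(8) = -48849 + (-1 + 1/142)*3 = -48849 - 141/142*3 = -48849 - 423/142 = -6936981/142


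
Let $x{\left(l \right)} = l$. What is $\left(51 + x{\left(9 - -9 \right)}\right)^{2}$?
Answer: $4761$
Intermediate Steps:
$\left(51 + x{\left(9 - -9 \right)}\right)^{2} = \left(51 + \left(9 - -9\right)\right)^{2} = \left(51 + \left(9 + 9\right)\right)^{2} = \left(51 + 18\right)^{2} = 69^{2} = 4761$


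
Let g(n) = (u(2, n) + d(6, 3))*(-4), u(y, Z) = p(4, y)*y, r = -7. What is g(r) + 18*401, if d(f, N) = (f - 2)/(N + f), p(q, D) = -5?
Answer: 65306/9 ≈ 7256.2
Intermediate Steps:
u(y, Z) = -5*y
d(f, N) = (-2 + f)/(N + f)
g(n) = 344/9 (g(n) = (-5*2 + (-2 + 6)/(3 + 6))*(-4) = (-10 + 4/9)*(-4) = -86/9*(-4) = 344/9)
g(r) + 18*401 = 344/9 + 18*401 = 344/9 + 7218 = 65306/9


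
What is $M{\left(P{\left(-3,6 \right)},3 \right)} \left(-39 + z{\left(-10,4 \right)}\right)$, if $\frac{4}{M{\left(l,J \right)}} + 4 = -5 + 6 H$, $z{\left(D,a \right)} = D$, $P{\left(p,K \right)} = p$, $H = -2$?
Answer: $\frac{28}{3} \approx 9.3333$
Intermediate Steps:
$M{\left(l,J \right)} = - \frac{4}{21}$ ($M{\left(l,J \right)} = \frac{4}{-4 + \left(-5 + 6 \left(-2\right)\right)} = \frac{4}{-4 - 17} = \frac{4}{-21} = 4 \left(- \frac{1}{21}\right) = - \frac{4}{21}$)
$M{\left(P{\left(-3,6 \right)},3 \right)} \left(-39 + z{\left(-10,4 \right)}\right) = - \frac{4 \left(-39 - 10\right)}{21} = \left(- \frac{4}{21}\right) \left(-49\right) = \frac{28}{3}$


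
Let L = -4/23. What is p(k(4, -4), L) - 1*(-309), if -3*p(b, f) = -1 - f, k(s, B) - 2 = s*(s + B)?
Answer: 21340/69 ≈ 309.28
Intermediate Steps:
k(s, B) = 2 + s*(B + s) (k(s, B) = 2 + s*(s + B) = 2 + s*(B + s))
L = -4/23 (L = -4*1/23 = -4/23 ≈ -0.17391)
p(b, f) = 1/3 + f/3 (p(b, f) = -(-1 - f)/3 = 1/3 + f/3)
p(k(4, -4), L) - 1*(-309) = (1/3 + (1/3)*(-4/23)) - 1*(-309) = (1/3 - 4/69) + 309 = 19/69 + 309 = 21340/69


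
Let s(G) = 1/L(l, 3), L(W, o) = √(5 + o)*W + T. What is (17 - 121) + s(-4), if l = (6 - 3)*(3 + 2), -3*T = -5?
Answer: -336443/3235 + 54*√2/3235 ≈ -103.98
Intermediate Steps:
T = 5/3 (T = -⅓*(-5) = 5/3 ≈ 1.6667)
l = 15 (l = 3*5 = 15)
L(W, o) = 5/3 + W*√(5 + o) (L(W, o) = √(5 + o)*W + 5/3 = W*√(5 + o) + 5/3 = 5/3 + W*√(5 + o))
s(G) = 1/(5/3 + 30*√2) (s(G) = 1/(5/3 + 15*√(5 + 3)) = 1/(5/3 + 15*√8) = 1/(5/3 + 15*(2*√2)) = 1/(5/3 + 30*√2))
(17 - 121) + s(-4) = (17 - 121) + (-3/3235 + 54*√2/3235) = -104 + (-3/3235 + 54*√2/3235) = -336443/3235 + 54*√2/3235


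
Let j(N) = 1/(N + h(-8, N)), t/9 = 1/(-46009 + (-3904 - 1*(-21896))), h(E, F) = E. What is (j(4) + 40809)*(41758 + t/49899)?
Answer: 1058824389345892075/621342348 ≈ 1.7041e+9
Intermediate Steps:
t = -1/3113 (t = 9/(-46009 + (-3904 - 1*(-21896))) = 9/(-46009 + (-3904 + 21896)) = 9/(-46009 + 17992) = 9/(-28017) = 9*(-1/28017) = -1/3113 ≈ -0.00032123)
j(N) = 1/(-8 + N) (j(N) = 1/(N - 8) = 1/(-8 + N))
(j(4) + 40809)*(41758 + t/49899) = (1/(-8 + 4) + 40809)*(41758 - 1/3113/49899) = (1/(-4) + 40809)*(41758 - 1/3113*1/49899) = (-¼ + 40809)*(41758 - 1/155335587) = (163235/4)*(6486503441945/155335587) = 1058824389345892075/621342348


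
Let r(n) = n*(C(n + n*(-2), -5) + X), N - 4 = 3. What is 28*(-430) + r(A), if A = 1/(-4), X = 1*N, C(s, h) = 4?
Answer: -48171/4 ≈ -12043.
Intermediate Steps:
N = 7 (N = 4 + 3 = 7)
X = 7 (X = 1*7 = 7)
A = -¼ ≈ -0.25000
r(n) = 11*n (r(n) = n*(4 + 7) = n*11 = 11*n)
28*(-430) + r(A) = 28*(-430) + 11*(-¼) = -12040 - 11/4 = -48171/4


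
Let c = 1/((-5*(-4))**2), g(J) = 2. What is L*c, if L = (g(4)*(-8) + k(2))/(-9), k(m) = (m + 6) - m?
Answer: 1/360 ≈ 0.0027778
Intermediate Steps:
k(m) = 6 (k(m) = (6 + m) - m = 6)
L = 10/9 (L = (2*(-8) + 6)/(-9) = (-16 + 6)*(-1/9) = -10*(-1/9) = 10/9 ≈ 1.1111)
c = 1/400 (c = 1/(20**2) = 1/400 ≈ 0.0025000)
L*c = (10/9)*(1/400) = 1/360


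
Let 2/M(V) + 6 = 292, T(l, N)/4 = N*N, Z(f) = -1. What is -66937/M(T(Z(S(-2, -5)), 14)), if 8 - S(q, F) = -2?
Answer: -9571991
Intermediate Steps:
S(q, F) = 10 (S(q, F) = 8 - 1*(-2) = 8 + 2 = 10)
T(l, N) = 4*N**2 (T(l, N) = 4*(N*N) = 4*N**2)
M(V) = 1/143 (M(V) = 2/(-6 + 292) = 2/286 = 2*(1/286) = 1/143)
-66937/M(T(Z(S(-2, -5)), 14)) = -66937/1/143 = -66937*143 = -9571991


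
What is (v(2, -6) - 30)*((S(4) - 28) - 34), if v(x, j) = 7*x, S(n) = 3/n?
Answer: 980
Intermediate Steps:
(v(2, -6) - 30)*((S(4) - 28) - 34) = (7*2 - 30)*((3/4 - 28) - 34) = (14 - 30)*((3*(¼) - 28) - 34) = -16*((¾ - 28) - 34) = -16*(-109/4 - 34) = -16*(-245/4) = 980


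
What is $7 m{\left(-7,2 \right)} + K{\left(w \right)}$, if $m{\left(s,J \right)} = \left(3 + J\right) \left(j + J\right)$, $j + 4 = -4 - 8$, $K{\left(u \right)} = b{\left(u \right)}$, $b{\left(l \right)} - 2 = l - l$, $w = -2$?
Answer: $-488$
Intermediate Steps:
$b{\left(l \right)} = 2$ ($b{\left(l \right)} = 2 + \left(l - l\right) = 2 + 0 = 2$)
$K{\left(u \right)} = 2$
$j = -16$ ($j = -4 - 12 = -16$)
$m{\left(s,J \right)} = \left(-16 + J\right) \left(3 + J\right)$ ($m{\left(s,J \right)} = \left(3 + J\right) \left(-16 + J\right) = \left(-16 + J\right) \left(3 + J\right)$)
$7 m{\left(-7,2 \right)} + K{\left(w \right)} = 7 \left(-48 + 2^{2} - 26\right) + 2 = 7 \left(-48 + 4 - 26\right) + 2 = 7 \left(-70\right) + 2 = -490 + 2 = -488$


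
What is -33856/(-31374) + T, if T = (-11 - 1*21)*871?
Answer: -437211136/15687 ≈ -27871.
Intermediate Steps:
T = -27872 (T = (-11 - 21)*871 = -32*871 = -27872)
-33856/(-31374) + T = -33856/(-31374) - 27872 = -33856*(-1/31374) - 27872 = 16928/15687 - 27872 = -437211136/15687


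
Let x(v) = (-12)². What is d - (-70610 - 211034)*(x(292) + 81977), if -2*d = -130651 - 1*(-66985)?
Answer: 23128918757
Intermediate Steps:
d = 31833 (d = -(-130651 - 1*(-66985))/2 = -(-130651 + 66985)/2 = -½*(-63666) = 31833)
x(v) = 144
d - (-70610 - 211034)*(x(292) + 81977) = 31833 - (-70610 - 211034)*(144 + 81977) = 31833 - (-281644)*82121 = 31833 - 1*(-23128886924) = 31833 + 23128886924 = 23128918757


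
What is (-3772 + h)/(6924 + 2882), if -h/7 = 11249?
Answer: -82515/9806 ≈ -8.4147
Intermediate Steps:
h = -78743 (h = -7*11249 = -78743)
(-3772 + h)/(6924 + 2882) = (-3772 - 78743)/(6924 + 2882) = -82515/9806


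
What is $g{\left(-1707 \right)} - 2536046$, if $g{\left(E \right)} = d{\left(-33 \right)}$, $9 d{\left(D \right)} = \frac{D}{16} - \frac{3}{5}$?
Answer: $- \frac{608651111}{240} \approx -2.536 \cdot 10^{6}$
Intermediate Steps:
$d{\left(D \right)} = - \frac{1}{15} + \frac{D}{144}$ ($d{\left(D \right)} = \frac{\frac{D}{16} - \frac{3}{5}}{9} = \frac{- \frac{3}{5} + \frac{D}{16}}{9} = - \frac{1}{15} + \frac{D}{144}$)
$g{\left(E \right)} = - \frac{71}{240}$ ($g{\left(E \right)} = - \frac{1}{15} + \frac{1}{144} \left(-33\right) = - \frac{1}{15} - \frac{11}{48} = - \frac{71}{240}$)
$g{\left(-1707 \right)} - 2536046 = - \frac{71}{240} - 2536046 = - \frac{608651111}{240}$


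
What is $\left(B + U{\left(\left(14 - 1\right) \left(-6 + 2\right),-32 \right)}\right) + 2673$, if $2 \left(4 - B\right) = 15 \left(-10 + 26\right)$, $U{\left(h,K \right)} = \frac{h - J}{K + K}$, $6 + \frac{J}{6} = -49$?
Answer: $\frac{81685}{32} \approx 2552.7$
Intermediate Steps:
$J = -330$ ($J = -36 + 6 \left(-49\right) = -36 - 294 = -330$)
$U{\left(h,K \right)} = \frac{330 + h}{2 K}$ ($U{\left(h,K \right)} = \frac{h - -330}{K + K} = \frac{h + 330}{2 K} = \left(330 + h\right) \frac{1}{2 K} = \frac{330 + h}{2 K}$)
$B = -116$ ($B = 4 - \frac{15 \left(-10 + 26\right)}{2} = 4 - \frac{15 \cdot 16}{2} = 4 - 120 = -116$)
$\left(B + U{\left(\left(14 - 1\right) \left(-6 + 2\right),-32 \right)}\right) + 2673 = \left(-116 + \frac{330 + \left(14 - 1\right) \left(-6 + 2\right)}{2 \left(-32\right)}\right) + 2673 = \left(-116 + \frac{1}{2} \left(- \frac{1}{32}\right) \left(330 + 13 \left(-4\right)\right)\right) + 2673 = \left(-116 + \frac{1}{2} \left(- \frac{1}{32}\right) \left(330 - 52\right)\right) + 2673 = \left(-116 + \frac{1}{2} \left(- \frac{1}{32}\right) 278\right) + 2673 = \left(-116 - \frac{139}{32}\right) + 2673 = - \frac{3851}{32} + 2673 = \frac{81685}{32}$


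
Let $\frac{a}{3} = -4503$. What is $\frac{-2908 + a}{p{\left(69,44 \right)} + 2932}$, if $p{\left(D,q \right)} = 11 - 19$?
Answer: $- \frac{16417}{2924} \approx -5.6146$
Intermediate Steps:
$a = -13509$ ($a = 3 \left(-4503\right) = -13509$)
$p{\left(D,q \right)} = -8$
$\frac{-2908 + a}{p{\left(69,44 \right)} + 2932} = \frac{-2908 - 13509}{-8 + 2932} = - \frac{16417}{2924}$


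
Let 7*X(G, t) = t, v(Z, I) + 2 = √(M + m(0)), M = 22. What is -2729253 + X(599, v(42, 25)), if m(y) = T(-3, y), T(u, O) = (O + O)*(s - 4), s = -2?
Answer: -19104773/7 + √22/7 ≈ -2.7293e+6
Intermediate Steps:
T(u, O) = -12*O (T(u, O) = (O + O)*(-2 - 4) = (2*O)*(-6) = -12*O)
m(y) = -12*y
v(Z, I) = -2 + √22 (v(Z, I) = -2 + √(22 - 12*0) = -2 + √(22 + 0) = -2 + √22)
X(G, t) = t/7
-2729253 + X(599, v(42, 25)) = -2729253 + (-2 + √22)/7 = -2729253 + (-2/7 + √22/7) = -19104773/7 + √22/7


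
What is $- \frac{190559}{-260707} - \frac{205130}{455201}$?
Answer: $\frac{33263820449}{118674087107} \approx 0.2803$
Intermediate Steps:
$- \frac{190559}{-260707} - \frac{205130}{455201} = \left(-190559\right) \left(- \frac{1}{260707}\right) - \frac{205130}{455201} = \frac{190559}{260707} - \frac{205130}{455201} = \frac{33263820449}{118674087107}$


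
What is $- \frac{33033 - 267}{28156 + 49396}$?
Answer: $- \frac{16383}{38776} \approx -0.4225$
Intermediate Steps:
$- \frac{33033 - 267}{28156 + 49396} = - \frac{32766}{77552} = \left(-1\right) \frac{16383}{38776} = - \frac{16383}{38776}$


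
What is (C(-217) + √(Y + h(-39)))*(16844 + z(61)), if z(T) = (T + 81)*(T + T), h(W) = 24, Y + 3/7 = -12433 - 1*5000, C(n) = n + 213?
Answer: -136672 + 34168*I*√853062/7 ≈ -1.3667e+5 + 4.5083e+6*I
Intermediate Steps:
C(n) = 213 + n
Y = -122034/7 (Y = -3/7 + (-12433 - 1*5000) = -3/7 + (-12433 - 5000) = -3/7 - 17433 = -122034/7 ≈ -17433.)
z(T) = 2*T*(81 + T) (z(T) = (81 + T)*(2*T) = 2*T*(81 + T))
(C(-217) + √(Y + h(-39)))*(16844 + z(61)) = ((213 - 217) + √(-122034/7 + 24))*(16844 + 2*61*(81 + 61)) = (-4 + √(-121866/7))*(16844 + 2*61*142) = (-4 + I*√853062/7)*(16844 + 17324) = (-4 + I*√853062/7)*34168 = -136672 + 34168*I*√853062/7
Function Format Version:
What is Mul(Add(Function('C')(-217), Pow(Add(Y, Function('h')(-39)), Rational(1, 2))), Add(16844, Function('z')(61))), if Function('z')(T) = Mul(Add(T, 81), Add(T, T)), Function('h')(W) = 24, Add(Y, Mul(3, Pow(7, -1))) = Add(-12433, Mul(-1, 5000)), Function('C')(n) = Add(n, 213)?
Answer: Add(-136672, Mul(Rational(34168, 7), I, Pow(853062, Rational(1, 2)))) ≈ Add(-1.3667e+5, Mul(4.5083e+6, I))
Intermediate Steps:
Function('C')(n) = Add(213, n)
Y = Rational(-122034, 7) (Y = Add(Rational(-3, 7), Add(-12433, Mul(-1, 5000))) = Add(Rational(-3, 7), Add(-12433, -5000)) = Add(Rational(-3, 7), -17433) = Rational(-122034, 7) ≈ -17433.)
Function('z')(T) = Mul(2, T, Add(81, T)) (Function('z')(T) = Mul(Add(81, T), Mul(2, T)) = Mul(2, T, Add(81, T)))
Mul(Add(Function('C')(-217), Pow(Add(Y, Function('h')(-39)), Rational(1, 2))), Add(16844, Function('z')(61))) = Mul(Add(Add(213, -217), Pow(Add(Rational(-122034, 7), 24), Rational(1, 2))), Add(16844, Mul(2, 61, Add(81, 61)))) = Mul(Add(-4, Pow(Rational(-121866, 7), Rational(1, 2))), Add(16844, Mul(2, 61, 142))) = Mul(Add(-4, Mul(Rational(1, 7), I, Pow(853062, Rational(1, 2)))), Add(16844, 17324)) = Mul(Add(-4, Mul(Rational(1, 7), I, Pow(853062, Rational(1, 2)))), 34168) = Add(-136672, Mul(Rational(34168, 7), I, Pow(853062, Rational(1, 2))))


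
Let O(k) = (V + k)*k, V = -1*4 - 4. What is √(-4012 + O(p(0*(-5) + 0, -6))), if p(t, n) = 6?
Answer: 2*I*√1006 ≈ 63.435*I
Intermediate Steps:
V = -8 (V = -4 - 4 = -8)
O(k) = k*(-8 + k) (O(k) = (-8 + k)*k = k*(-8 + k))
√(-4012 + O(p(0*(-5) + 0, -6))) = √(-4012 + 6*(-8 + 6)) = √(-4012 + 6*(-2)) = √(-4012 - 12) = √(-4024) = 2*I*√1006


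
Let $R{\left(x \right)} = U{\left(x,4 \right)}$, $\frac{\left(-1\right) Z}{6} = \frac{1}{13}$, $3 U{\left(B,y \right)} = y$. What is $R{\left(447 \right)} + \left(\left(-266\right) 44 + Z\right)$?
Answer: $- \frac{456422}{39} \approx -11703.0$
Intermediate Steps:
$U{\left(B,y \right)} = \frac{y}{3}$
$Z = - \frac{6}{13} \approx -0.46154$
$R{\left(x \right)} = \frac{4}{3}$ ($R{\left(x \right)} = \frac{1}{3} \cdot 4 = \frac{4}{3}$)
$R{\left(447 \right)} + \left(\left(-266\right) 44 + Z\right) = \frac{4}{3} - \frac{152158}{13} = - \frac{456422}{39}$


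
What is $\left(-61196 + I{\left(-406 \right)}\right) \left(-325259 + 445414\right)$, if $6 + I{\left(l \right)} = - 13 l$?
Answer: $-6719548220$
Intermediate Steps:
$I{\left(l \right)} = -6 - 13 l$
$\left(-61196 + I{\left(-406 \right)}\right) \left(-325259 + 445414\right) = \left(-61196 - -5272\right) \left(-325259 + 445414\right) = \left(-61196 + \left(-6 + 5278\right)\right) 120155 = \left(-61196 + 5272\right) 120155 = \left(-55924\right) 120155 = -6719548220$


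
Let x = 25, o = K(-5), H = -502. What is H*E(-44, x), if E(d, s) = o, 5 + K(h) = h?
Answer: 5020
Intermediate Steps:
K(h) = -5 + h
o = -10 (o = -5 - 5 = -10)
E(d, s) = -10
H*E(-44, x) = -502*(-10) = 5020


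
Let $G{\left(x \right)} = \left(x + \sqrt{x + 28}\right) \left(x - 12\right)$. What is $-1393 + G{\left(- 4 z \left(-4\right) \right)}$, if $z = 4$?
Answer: $1935 + 104 \sqrt{23} \approx 2433.8$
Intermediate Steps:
$G{\left(x \right)} = \left(-12 + x\right) \left(x + \sqrt{28 + x}\right)$ ($G{\left(x \right)} = \left(x + \sqrt{28 + x}\right) \left(-12 + x\right) = \left(-12 + x\right) \left(x + \sqrt{28 + x}\right)$)
$-1393 + G{\left(- 4 z \left(-4\right) \right)} = -1393 + \left(\left(\left(-4\right) 4 \left(-4\right)\right)^{2} - 12 \left(-4\right) 4 \left(-4\right) - 12 \sqrt{28 + \left(-4\right) 4 \left(-4\right)} + \left(-4\right) 4 \left(-4\right) \sqrt{28 + \left(-4\right) 4 \left(-4\right)}\right) = -1393 + \left(\left(\left(-16\right) \left(-4\right)\right)^{2} - 12 \left(\left(-16\right) \left(-4\right)\right) - 12 \sqrt{28 - -64} + \left(-16\right) \left(-4\right) \sqrt{28 - -64}\right) = -1393 + \left(64^{2} - 768 - 12 \sqrt{28 + 64} + 64 \sqrt{28 + 64}\right) = -1393 + \left(4096 - 768 - 12 \sqrt{92} + 64 \sqrt{92}\right) = -1393 + \left(4096 - 768 - 12 \cdot 2 \sqrt{23} + 64 \cdot 2 \sqrt{23}\right) = -1393 + \left(4096 - 768 - 24 \sqrt{23} + 128 \sqrt{23}\right) = -1393 + \left(3328 + 104 \sqrt{23}\right) = 1935 + 104 \sqrt{23}$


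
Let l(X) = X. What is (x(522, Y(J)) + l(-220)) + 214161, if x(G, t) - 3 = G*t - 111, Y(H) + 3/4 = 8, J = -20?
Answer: 435235/2 ≈ 2.1762e+5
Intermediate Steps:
Y(H) = 29/4 (Y(H) = -3/4 + 8 = 29/4)
x(G, t) = -108 + G*t (x(G, t) = 3 + (G*t - 111) = 3 + (-111 + G*t) = -108 + G*t)
(x(522, Y(J)) + l(-220)) + 214161 = ((-108 + 522*(29/4)) - 220) + 214161 = ((-108 + 7569/2) - 220) + 214161 = (7353/2 - 220) + 214161 = 6913/2 + 214161 = 435235/2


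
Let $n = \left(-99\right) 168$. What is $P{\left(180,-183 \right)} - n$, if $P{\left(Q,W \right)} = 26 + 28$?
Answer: $16686$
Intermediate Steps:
$n = -16632$
$P{\left(Q,W \right)} = 54$
$P{\left(180,-183 \right)} - n = 54 - -16632 = 54 + 16632 = 16686$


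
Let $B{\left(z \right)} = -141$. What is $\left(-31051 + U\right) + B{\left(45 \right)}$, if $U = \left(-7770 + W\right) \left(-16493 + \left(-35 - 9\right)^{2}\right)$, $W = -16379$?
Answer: $351505801$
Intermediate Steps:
$U = 351536993$ ($U = \left(-7770 - 16379\right) \left(-16493 + \left(-35 - 9\right)^{2}\right) = - 24149 \left(-16493 + \left(-44\right)^{2}\right) = - 24149 \left(-16493 + 1936\right) = \left(-24149\right) \left(-14557\right) = 351536993$)
$\left(-31051 + U\right) + B{\left(45 \right)} = \left(-31051 + 351536993\right) - 141 = 351505942 - 141 = 351505801$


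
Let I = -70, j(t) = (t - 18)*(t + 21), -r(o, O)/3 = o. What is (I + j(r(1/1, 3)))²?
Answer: 200704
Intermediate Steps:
r(o, O) = -3*o
j(t) = (-18 + t)*(21 + t)
(I + j(r(1/1, 3)))² = (-70 + (-378 + (-3/1)² + 3*(-3/1)))² = (-70 + (-378 + (-3*1)² + 3*(-3*1)))² = (-70 + (-378 + (-3)² + 3*(-3)))² = (-70 + (-378 + 9 - 9))² = (-70 - 378)² = (-448)² = 200704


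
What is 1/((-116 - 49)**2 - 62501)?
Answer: -1/35276 ≈ -2.8348e-5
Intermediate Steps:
1/((-116 - 49)**2 - 62501) = 1/((-165)**2 - 62501) = 1/(27225 - 62501) = 1/(-35276) = -1/35276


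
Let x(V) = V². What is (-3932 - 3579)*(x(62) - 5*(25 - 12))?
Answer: -28384069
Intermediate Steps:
(-3932 - 3579)*(x(62) - 5*(25 - 12)) = (-3932 - 3579)*(62² - 5*(25 - 12)) = -7511*(3844 - 5*13) = -7511*(3844 - 65) = -7511*3779 = -28384069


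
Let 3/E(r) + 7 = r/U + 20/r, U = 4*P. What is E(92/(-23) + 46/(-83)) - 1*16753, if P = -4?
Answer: -23351897351/1393871 ≈ -16753.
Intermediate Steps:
U = -16 (U = 4*(-4) = -16)
E(r) = 3/(-7 + 20/r - r/16) (E(r) = 3/(-7 + (r/(-16) + 20/r)) = 3/(-7 + (r*(-1/16) + 20/r)) = 3/(-7 + (-r/16 + 20/r)) = 3/(-7 + (20/r - r/16)) = 3/(-7 + 20/r - r/16))
E(92/(-23) + 46/(-83)) - 1*16753 = -48*(92/(-23) + 46/(-83))/(-320 + (92/(-23) + 46/(-83))**2 + 112*(92/(-23) + 46/(-83))) - 1*16753 = -48*(92*(-1/23) + 46*(-1/83))/(-320 + (92*(-1/23) + 46*(-1/83))**2 + 112*(92*(-1/23) + 46*(-1/83))) - 16753 = -48*(-4 - 46/83)/(-320 + (-4 - 46/83)**2 + 112*(-4 - 46/83)) - 16753 = -48*(-378/83)/(-320 + (-378/83)**2 + 112*(-378/83)) - 16753 = -48*(-378/83)/(-320 + 142884/6889 - 42336/83) - 16753 = -48*(-378/83)/(-5575484/6889) - 16753 = -48*(-378/83)*(-6889/5575484) - 16753 = -376488/1393871 - 16753 = -23351897351/1393871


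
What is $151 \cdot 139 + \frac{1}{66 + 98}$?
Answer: $\frac{3442197}{164} \approx 20989.0$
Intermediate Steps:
$151 \cdot 139 + \frac{1}{66 + 98} = 20989 + \frac{1}{164} = \frac{3442197}{164}$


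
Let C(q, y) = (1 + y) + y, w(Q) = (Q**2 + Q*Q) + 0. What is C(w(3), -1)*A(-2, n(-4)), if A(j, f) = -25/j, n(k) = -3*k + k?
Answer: -25/2 ≈ -12.500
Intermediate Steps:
w(Q) = 2*Q**2 (w(Q) = (Q**2 + Q**2) + 0 = 2*Q**2 + 0 = 2*Q**2)
C(q, y) = 1 + 2*y
n(k) = -2*k
C(w(3), -1)*A(-2, n(-4)) = (1 + 2*(-1))*(-25/(-2)) = (1 - 2)*(-25*(-1/2)) = -1*25/2 = -25/2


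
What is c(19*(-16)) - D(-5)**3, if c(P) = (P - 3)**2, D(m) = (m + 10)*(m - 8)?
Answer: 368874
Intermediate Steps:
D(m) = (-8 + m)*(10 + m) (D(m) = (10 + m)*(-8 + m) = (-8 + m)*(10 + m))
c(P) = (-3 + P)**2
c(19*(-16)) - D(-5)**3 = (-3 + 19*(-16))**2 - (-80 + (-5)**2 + 2*(-5))**3 = (-3 - 304)**2 - (-80 + 25 - 10)**3 = (-307)**2 - 1*(-65)**3 = 94249 - 1*(-274625) = 94249 + 274625 = 368874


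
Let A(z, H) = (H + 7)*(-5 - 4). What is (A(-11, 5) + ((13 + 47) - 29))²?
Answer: 5929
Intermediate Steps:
A(z, H) = -63 - 9*H (A(z, H) = (7 + H)*(-9) = -63 - 9*H)
(A(-11, 5) + ((13 + 47) - 29))² = ((-63 - 9*5) + ((13 + 47) - 29))² = ((-63 - 45) + (60 - 29))² = (-108 + 31)² = (-77)² = 5929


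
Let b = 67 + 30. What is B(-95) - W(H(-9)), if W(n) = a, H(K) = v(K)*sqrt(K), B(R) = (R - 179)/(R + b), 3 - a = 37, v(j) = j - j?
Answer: -103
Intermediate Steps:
v(j) = 0
b = 97
a = -34 (a = 3 - 1*37 = 3 - 37 = -34)
B(R) = (-179 + R)/(97 + R) (B(R) = (R - 179)/(R + 97) = (-179 + R)/(97 + R))
H(K) = 0 (H(K) = 0*sqrt(K) = 0)
W(n) = -34
B(-95) - W(H(-9)) = (-179 - 95)/(97 - 95) - 1*(-34) = -274/2 + 34 = (1/2)*(-274) + 34 = -137 + 34 = -103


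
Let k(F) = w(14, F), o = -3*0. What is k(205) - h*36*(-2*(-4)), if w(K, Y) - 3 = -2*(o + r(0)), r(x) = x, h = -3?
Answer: 867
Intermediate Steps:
o = 0
w(K, Y) = 3 (w(K, Y) = 3 - 2*(0 + 0) = 3 - 2*0 = 3 + 0 = 3)
k(F) = 3
k(205) - h*36*(-2*(-4)) = 3 - (-3*36)*(-2*(-4)) = 3 - (-108)*8 = 3 - 1*(-864) = 3 + 864 = 867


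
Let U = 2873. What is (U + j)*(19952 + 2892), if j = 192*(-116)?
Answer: -443150756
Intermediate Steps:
j = -22272
(U + j)*(19952 + 2892) = (2873 - 22272)*(19952 + 2892) = -19399*22844 = -443150756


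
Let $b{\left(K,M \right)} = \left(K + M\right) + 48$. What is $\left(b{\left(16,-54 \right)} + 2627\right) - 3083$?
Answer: $-446$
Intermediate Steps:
$b{\left(K,M \right)} = 48 + K + M$
$\left(b{\left(16,-54 \right)} + 2627\right) - 3083 = \left(\left(48 + 16 - 54\right) + 2627\right) - 3083 = \left(10 + 2627\right) - 3083 = 2637 - 3083 = -446$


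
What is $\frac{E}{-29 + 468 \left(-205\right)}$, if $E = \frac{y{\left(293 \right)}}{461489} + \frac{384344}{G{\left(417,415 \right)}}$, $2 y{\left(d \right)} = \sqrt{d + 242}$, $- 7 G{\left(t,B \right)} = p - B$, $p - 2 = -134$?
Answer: $- \frac{2690408}{52495043} - \frac{\sqrt{535}}{88577275682} \approx -0.051251$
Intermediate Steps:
$p = -132$ ($p = 2 - 134 = -132$)
$G{\left(t,B \right)} = \frac{132}{7} + \frac{B}{7}$ ($G{\left(t,B \right)} = - \frac{-132 - B}{7} = \frac{132}{7} + \frac{B}{7}$)
$y{\left(d \right)} = \frac{\sqrt{242 + d}}{2}$ ($y{\left(d \right)} = \frac{\sqrt{d + 242}}{2} = \frac{\sqrt{242 + d}}{2}$)
$E = \frac{2690408}{547} + \frac{\sqrt{535}}{922978}$ ($E = \frac{\frac{1}{2} \sqrt{242 + 293}}{461489} + \frac{384344}{\frac{132}{7} + \frac{1}{7} \cdot 415} = \frac{\sqrt{535}}{2} \cdot \frac{1}{461489} + \frac{384344}{\frac{132}{7} + \frac{415}{7}} = \frac{\sqrt{535}}{922978} + \frac{384344}{\frac{547}{7}} = \frac{\sqrt{535}}{922978} + 384344 \cdot \frac{7}{547} = \frac{\sqrt{535}}{922978} + \frac{2690408}{547} = \frac{2690408}{547} + \frac{\sqrt{535}}{922978} \approx 4918.5$)
$\frac{E}{-29 + 468 \left(-205\right)} = \frac{\frac{2690408}{547} + \frac{\sqrt{535}}{922978}}{-29 + 468 \left(-205\right)} = \frac{\frac{2690408}{547} + \frac{\sqrt{535}}{922978}}{-29 - 95940} = \frac{\frac{2690408}{547} + \frac{\sqrt{535}}{922978}}{-95969} = \left(\frac{2690408}{547} + \frac{\sqrt{535}}{922978}\right) \left(- \frac{1}{95969}\right) = - \frac{2690408}{52495043} - \frac{\sqrt{535}}{88577275682}$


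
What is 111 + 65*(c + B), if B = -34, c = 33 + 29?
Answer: 1931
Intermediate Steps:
c = 62
111 + 65*(c + B) = 111 + 65*(62 - 34) = 111 + 65*28 = 111 + 1820 = 1931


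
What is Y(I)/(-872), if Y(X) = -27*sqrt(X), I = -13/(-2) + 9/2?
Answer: 27*sqrt(11)/872 ≈ 0.10269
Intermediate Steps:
I = 11 (I = -13*(-1/2) + 9*(1/2) = 13/2 + 9/2 = 11)
Y(I)/(-872) = -27*sqrt(11)/(-872) = -27*sqrt(11)*(-1/872) = 27*sqrt(11)/872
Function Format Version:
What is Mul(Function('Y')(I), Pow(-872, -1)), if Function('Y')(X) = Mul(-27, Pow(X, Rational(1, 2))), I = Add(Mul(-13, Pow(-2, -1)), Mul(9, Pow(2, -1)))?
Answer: Mul(Rational(27, 872), Pow(11, Rational(1, 2))) ≈ 0.10269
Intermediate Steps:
I = 11 (I = Add(Mul(-13, Rational(-1, 2)), Mul(9, Rational(1, 2))) = Add(Rational(13, 2), Rational(9, 2)) = 11)
Mul(Function('Y')(I), Pow(-872, -1)) = Mul(Mul(-27, Pow(11, Rational(1, 2))), Pow(-872, -1)) = Mul(Mul(-27, Pow(11, Rational(1, 2))), Rational(-1, 872)) = Mul(Rational(27, 872), Pow(11, Rational(1, 2)))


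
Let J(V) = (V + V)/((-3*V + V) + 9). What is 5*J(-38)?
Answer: -76/17 ≈ -4.4706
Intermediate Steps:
J(V) = 2*V/(9 - 2*V) (J(V) = (2*V)/(-2*V + 9) = (2*V)/(9 - 2*V) = 2*V/(9 - 2*V))
5*J(-38) = 5*(-2*(-38)/(-9 + 2*(-38))) = 5*(-2*(-38)/(-9 - 76)) = 5*(-2*(-38)/(-85)) = 5*(-2*(-38)*(-1/85)) = 5*(-76/85) = -76/17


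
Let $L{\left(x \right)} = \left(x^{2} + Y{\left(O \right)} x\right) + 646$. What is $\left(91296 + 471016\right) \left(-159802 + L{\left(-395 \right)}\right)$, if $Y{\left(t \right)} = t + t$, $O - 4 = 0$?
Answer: $-3537504792$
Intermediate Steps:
$O = 4$ ($O = 4 + 0 = 4$)
$Y{\left(t \right)} = 2 t$
$L{\left(x \right)} = 646 + x^{2} + 8 x$ ($L{\left(x \right)} = \left(x^{2} + 2 \cdot 4 x\right) + 646 = \left(x^{2} + 8 x\right) + 646 = 646 + x^{2} + 8 x$)
$\left(91296 + 471016\right) \left(-159802 + L{\left(-395 \right)}\right) = \left(91296 + 471016\right) \left(-159802 + \left(646 + \left(-395\right)^{2} + 8 \left(-395\right)\right)\right) = 562312 \left(-159802 + \left(646 + 156025 - 3160\right)\right) = 562312 \left(-159802 + 153511\right) = 562312 \left(-6291\right) = -3537504792$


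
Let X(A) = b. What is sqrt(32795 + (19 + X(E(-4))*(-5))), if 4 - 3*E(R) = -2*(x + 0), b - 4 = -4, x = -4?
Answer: 3*sqrt(3646) ≈ 181.15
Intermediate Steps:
b = 0 (b = 4 - 4 = 0)
E(R) = -4/3 (E(R) = 4/3 - (-2)*(-4 + 0)/3 = 4/3 - (-2)*(-4)/3 = 4/3 - 1/3*8 = 4/3 - 8/3 = -4/3)
X(A) = 0
sqrt(32795 + (19 + X(E(-4))*(-5))) = sqrt(32795 + (19 + 0*(-5))) = sqrt(32795 + (19 + 0)) = sqrt(32795 + 19) = sqrt(32814) = 3*sqrt(3646)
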